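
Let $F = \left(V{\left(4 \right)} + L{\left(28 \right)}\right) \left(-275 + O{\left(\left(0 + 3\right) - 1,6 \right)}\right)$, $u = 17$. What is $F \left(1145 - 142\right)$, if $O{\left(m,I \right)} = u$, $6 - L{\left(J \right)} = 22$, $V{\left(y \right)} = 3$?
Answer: $3364062$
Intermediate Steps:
$L{\left(J \right)} = -16$ ($L{\left(J \right)} = 6 - 22 = -16$)
$O{\left(m,I \right)} = 17$
$F = 3354$ ($F = \left(3 - 16\right) \left(-275 + 17\right) = \left(-13\right) \left(-258\right) = 3354$)
$F \left(1145 - 142\right) = 3354 \left(1145 - 142\right) = 3354 \cdot 1003 = 3364062$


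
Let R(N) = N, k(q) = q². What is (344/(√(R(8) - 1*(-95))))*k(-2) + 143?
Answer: 143 + 1376*√103/103 ≈ 278.58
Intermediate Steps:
(344/(√(R(8) - 1*(-95))))*k(-2) + 143 = (344/(√(8 - 1*(-95))))*(-2)² + 143 = (344/(√(8 + 95)))*4 + 143 = (344/(√103))*4 + 143 = (344*(√103/103))*4 + 143 = (344*√103/103)*4 + 143 = 1376*√103/103 + 143 = 143 + 1376*√103/103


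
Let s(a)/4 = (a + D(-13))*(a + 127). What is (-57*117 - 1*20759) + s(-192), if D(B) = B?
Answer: 25872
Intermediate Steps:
s(a) = 4*(-13 + a)*(127 + a) (s(a) = 4*((a - 13)*(a + 127)) = 4*((-13 + a)*(127 + a)) = 4*(-13 + a)*(127 + a))
(-57*117 - 1*20759) + s(-192) = (-57*117 - 1*20759) + (-6604 + 4*(-192)² + 456*(-192)) = (-6669 - 20759) + (-6604 + 4*36864 - 87552) = -27428 + (-6604 + 147456 - 87552) = -27428 + 53300 = 25872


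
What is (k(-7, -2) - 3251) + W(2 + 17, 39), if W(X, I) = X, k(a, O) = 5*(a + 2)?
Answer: -3257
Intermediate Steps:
k(a, O) = 10 + 5*a (k(a, O) = 5*(2 + a) = 10 + 5*a)
(k(-7, -2) - 3251) + W(2 + 17, 39) = ((10 + 5*(-7)) - 3251) + (2 + 17) = ((10 - 35) - 3251) + 19 = (-25 - 3251) + 19 = -3276 + 19 = -3257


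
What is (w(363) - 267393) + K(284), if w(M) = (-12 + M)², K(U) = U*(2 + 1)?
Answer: -143340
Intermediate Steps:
K(U) = 3*U (K(U) = U*3 = 3*U)
(w(363) - 267393) + K(284) = ((-12 + 363)² - 267393) + 3*284 = (351² - 267393) + 852 = (123201 - 267393) + 852 = -144192 + 852 = -143340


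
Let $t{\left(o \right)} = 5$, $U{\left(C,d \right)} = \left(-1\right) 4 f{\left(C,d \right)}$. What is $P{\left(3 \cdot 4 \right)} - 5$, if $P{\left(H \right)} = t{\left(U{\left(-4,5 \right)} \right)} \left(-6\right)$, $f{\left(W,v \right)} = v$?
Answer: $-35$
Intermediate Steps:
$U{\left(C,d \right)} = - 4 d$ ($U{\left(C,d \right)} = \left(-1\right) 4 d = - 4 d$)
$P{\left(H \right)} = -30$ ($P{\left(H \right)} = 5 \left(-6\right) = -30$)
$P{\left(3 \cdot 4 \right)} - 5 = -30 - 5 = -35$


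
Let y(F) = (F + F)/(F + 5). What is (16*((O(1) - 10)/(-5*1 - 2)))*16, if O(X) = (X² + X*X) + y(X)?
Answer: 5888/21 ≈ 280.38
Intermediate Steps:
y(F) = 2*F/(5 + F) (y(F) = (2*F)/(5 + F) = 2*F/(5 + F))
O(X) = 2*X² + 2*X/(5 + X) (O(X) = (X² + X*X) + 2*X/(5 + X) = (X² + X²) + 2*X/(5 + X) = 2*X² + 2*X/(5 + X))
(16*((O(1) - 10)/(-5*1 - 2)))*16 = (16*((2*1*(1 + 1*(5 + 1))/(5 + 1) - 10)/(-5*1 - 2)))*16 = (16*((2*1*(1 + 1*6)/6 - 10)/(-5 - 2)))*16 = (16*((2*1*(⅙)*(1 + 6) - 10)/(-7)))*16 = (16*((2*1*(⅙)*7 - 10)*(-⅐)))*16 = (16*((7/3 - 10)*(-⅐)))*16 = (16*(-23/3*(-⅐)))*16 = (16*(23/21))*16 = (368/21)*16 = 5888/21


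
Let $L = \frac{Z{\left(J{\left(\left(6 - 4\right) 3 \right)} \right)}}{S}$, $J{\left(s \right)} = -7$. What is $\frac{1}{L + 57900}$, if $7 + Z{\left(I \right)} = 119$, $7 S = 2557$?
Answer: $\frac{2557}{148051084} \approx 1.7271 \cdot 10^{-5}$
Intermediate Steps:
$S = \frac{2557}{7}$ ($S = \frac{1}{7} \cdot 2557 = \frac{2557}{7} \approx 365.29$)
$Z{\left(I \right)} = 112$ ($Z{\left(I \right)} = -7 + 119 = 112$)
$L = \frac{784}{2557}$ ($L = \frac{112}{\frac{2557}{7}} = 112 \cdot \frac{7}{2557} = \frac{784}{2557} \approx 0.30661$)
$\frac{1}{L + 57900} = \frac{1}{\frac{784}{2557} + 57900} = \frac{1}{\frac{148051084}{2557}} = \frac{2557}{148051084}$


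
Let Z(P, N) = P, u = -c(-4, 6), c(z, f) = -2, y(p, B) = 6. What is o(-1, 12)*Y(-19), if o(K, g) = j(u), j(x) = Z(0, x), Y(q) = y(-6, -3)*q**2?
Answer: 0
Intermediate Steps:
Y(q) = 6*q**2
u = 2 (u = -1*(-2) = 2)
j(x) = 0
o(K, g) = 0
o(-1, 12)*Y(-19) = 0*(6*(-19)**2) = 0*(6*361) = 0*2166 = 0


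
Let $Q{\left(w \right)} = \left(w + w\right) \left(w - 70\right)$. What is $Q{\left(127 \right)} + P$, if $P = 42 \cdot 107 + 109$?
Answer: $19081$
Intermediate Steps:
$Q{\left(w \right)} = 2 w \left(-70 + w\right)$
$P = 4603$ ($P = 4494 + 109 = 4603$)
$Q{\left(127 \right)} + P = 2 \cdot 127 \left(-70 + 127\right) + 4603 = 2 \cdot 127 \cdot 57 + 4603 = 14478 + 4603 = 19081$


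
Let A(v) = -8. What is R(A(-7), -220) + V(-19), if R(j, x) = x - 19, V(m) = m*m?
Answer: 122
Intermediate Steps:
V(m) = m**2
R(j, x) = -19 + x
R(A(-7), -220) + V(-19) = (-19 - 220) + (-19)**2 = -239 + 361 = 122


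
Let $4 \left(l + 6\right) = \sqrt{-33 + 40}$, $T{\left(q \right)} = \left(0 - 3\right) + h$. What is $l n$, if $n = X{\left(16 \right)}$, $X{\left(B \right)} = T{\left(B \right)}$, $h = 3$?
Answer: $0$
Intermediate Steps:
$T{\left(q \right)} = 0$ ($T{\left(q \right)} = \left(0 - 3\right) + 3 = -3 + 3 = 0$)
$X{\left(B \right)} = 0$
$n = 0$
$l = -6 + \frac{\sqrt{7}}{4}$ ($l = -6 + \frac{\sqrt{-33 + 40}}{4} = -6 + \frac{\sqrt{7}}{4} \approx -5.3386$)
$l n = \left(-6 + \frac{\sqrt{7}}{4}\right) 0 = 0$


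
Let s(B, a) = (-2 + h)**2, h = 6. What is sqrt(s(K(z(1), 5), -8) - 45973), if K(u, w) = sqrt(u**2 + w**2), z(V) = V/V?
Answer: I*sqrt(45957) ≈ 214.38*I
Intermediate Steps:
z(V) = 1
s(B, a) = 16 (s(B, a) = (-2 + 6)**2 = 4**2 = 16)
sqrt(s(K(z(1), 5), -8) - 45973) = sqrt(16 - 45973) = sqrt(-45957) = I*sqrt(45957)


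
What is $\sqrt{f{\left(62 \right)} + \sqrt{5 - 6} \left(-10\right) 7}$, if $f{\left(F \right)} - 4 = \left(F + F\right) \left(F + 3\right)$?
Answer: $\sqrt{8064 - 70 i} \approx 89.801 - 0.3898 i$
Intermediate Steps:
$f{\left(F \right)} = 4 + 2 F \left(3 + F\right)$ ($f{\left(F \right)} = 4 + \left(F + F\right) \left(F + 3\right) = 4 + 2 F \left(3 + F\right)$)
$\sqrt{f{\left(62 \right)} + \sqrt{5 - 6} \left(-10\right) 7} = \sqrt{\left(4 + 2 \cdot 62^{2} + 6 \cdot 62\right) + \sqrt{5 - 6} \left(-10\right) 7} = \sqrt{\left(4 + 2 \cdot 3844 + 372\right) + \sqrt{-1} \left(-10\right) 7} = \sqrt{\left(4 + 7688 + 372\right) + i \left(-10\right) 7} = \sqrt{8064 + - 10 i 7} = \sqrt{8064 - 70 i}$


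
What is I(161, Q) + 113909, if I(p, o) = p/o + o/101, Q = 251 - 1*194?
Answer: 655793623/5757 ≈ 1.1391e+5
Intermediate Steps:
Q = 57 (Q = 251 - 194 = 57)
I(p, o) = o/101 + p/o (I(p, o) = p/o + o*(1/101) = p/o + o/101 = o/101 + p/o)
I(161, Q) + 113909 = ((1/101)*57 + 161/57) + 113909 = (57/101 + 161*(1/57)) + 113909 = (57/101 + 161/57) + 113909 = 19510/5757 + 113909 = 655793623/5757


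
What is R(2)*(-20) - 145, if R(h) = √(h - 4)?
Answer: -145 - 20*I*√2 ≈ -145.0 - 28.284*I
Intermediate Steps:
R(h) = √(-4 + h)
R(2)*(-20) - 145 = √(-4 + 2)*(-20) - 145 = √(-2)*(-20) - 145 = (I*√2)*(-20) - 145 = -20*I*√2 - 145 = -145 - 20*I*√2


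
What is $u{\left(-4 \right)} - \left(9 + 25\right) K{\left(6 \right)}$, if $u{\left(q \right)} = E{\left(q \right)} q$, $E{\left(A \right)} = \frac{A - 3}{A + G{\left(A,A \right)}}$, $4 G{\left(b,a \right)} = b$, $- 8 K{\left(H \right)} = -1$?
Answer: $- \frac{197}{20} \approx -9.85$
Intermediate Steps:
$K{\left(H \right)} = \frac{1}{8}$ ($K{\left(H \right)} = \left(- \frac{1}{8}\right) \left(-1\right) = \frac{1}{8}$)
$G{\left(b,a \right)} = \frac{b}{4}$
$E{\left(A \right)} = \frac{4 \left(-3 + A\right)}{5 A}$ ($E{\left(A \right)} = \frac{A - 3}{A + \frac{A}{4}} = \frac{-3 + A}{\frac{5}{4} A} = \left(-3 + A\right) \frac{4}{5 A} = \frac{4 \left(-3 + A\right)}{5 A}$)
$u{\left(q \right)} = - \frac{12}{5} + \frac{4 q}{5}$ ($u{\left(q \right)} = \frac{4 \left(-3 + q\right)}{5 q} q = - \frac{12}{5} + \frac{4 q}{5}$)
$u{\left(-4 \right)} - \left(9 + 25\right) K{\left(6 \right)} = \left(- \frac{12}{5} + \frac{4}{5} \left(-4\right)\right) - \left(9 + 25\right) \frac{1}{8} = \left(- \frac{12}{5} - \frac{16}{5}\right) - 34 \cdot \frac{1}{8} = - \frac{28}{5} - \frac{17}{4} = - \frac{197}{20}$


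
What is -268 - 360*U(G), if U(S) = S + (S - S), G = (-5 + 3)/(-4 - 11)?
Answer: -316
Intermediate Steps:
G = 2/15 (G = -2/(-15) = -2*(-1/15) = 2/15 ≈ 0.13333)
U(S) = S (U(S) = S + 0 = S)
-268 - 360*U(G) = -268 - 360*2/15 = -268 - 48 = -316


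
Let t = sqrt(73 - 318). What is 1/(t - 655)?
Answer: -131/85854 - 7*I*sqrt(5)/429270 ≈ -0.0015258 - 3.6463e-5*I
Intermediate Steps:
t = 7*I*sqrt(5) (t = sqrt(-245) = 7*I*sqrt(5) ≈ 15.652*I)
1/(t - 655) = 1/(7*I*sqrt(5) - 655) = 1/(-655 + 7*I*sqrt(5))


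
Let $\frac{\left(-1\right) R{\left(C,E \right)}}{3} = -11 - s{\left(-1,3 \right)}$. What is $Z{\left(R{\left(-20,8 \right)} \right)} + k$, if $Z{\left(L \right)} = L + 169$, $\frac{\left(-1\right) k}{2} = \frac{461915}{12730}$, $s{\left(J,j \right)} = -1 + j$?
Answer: $\frac{172401}{1273} \approx 135.43$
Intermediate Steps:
$R{\left(C,E \right)} = 39$ ($R{\left(C,E \right)} = - 3 \left(-11 - \left(-1 + 3\right)\right) = - 3 \left(-11 - 2\right) = \left(-3\right) \left(-13\right) = 39$)
$k = - \frac{92383}{1273}$ ($k = - 2 \cdot \frac{461915}{12730} = - 2 \cdot 461915 \cdot \frac{1}{12730} = \left(-2\right) \frac{92383}{2546} = - \frac{92383}{1273} \approx -72.571$)
$Z{\left(L \right)} = 169 + L$
$Z{\left(R{\left(-20,8 \right)} \right)} + k = \left(169 + 39\right) - \frac{92383}{1273} = 208 - \frac{92383}{1273} = \frac{172401}{1273}$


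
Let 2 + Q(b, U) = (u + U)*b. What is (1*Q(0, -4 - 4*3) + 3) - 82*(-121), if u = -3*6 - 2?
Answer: 9923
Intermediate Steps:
u = -20 (u = -18 - 2 = -20)
Q(b, U) = -2 + b*(-20 + U) (Q(b, U) = -2 + (-20 + U)*b = -2 + b*(-20 + U))
(1*Q(0, -4 - 4*3) + 3) - 82*(-121) = (1*(-2 - 20*0 + (-4 - 4*3)*0) + 3) - 82*(-121) = (1*(-2 + 0 + (-4 - 12)*0) + 3) + 9922 = (1*(-2 + 0 - 16*0) + 3) + 9922 = (1*(-2 + 0 + 0) + 3) + 9922 = (1*(-2) + 3) + 9922 = (-2 + 3) + 9922 = 1 + 9922 = 9923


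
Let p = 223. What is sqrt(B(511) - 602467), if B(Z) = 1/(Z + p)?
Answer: I*sqrt(324582710318)/734 ≈ 776.19*I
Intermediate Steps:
B(Z) = 1/(223 + Z) (B(Z) = 1/(Z + 223) = 1/(223 + Z))
sqrt(B(511) - 602467) = sqrt(1/(223 + 511) - 602467) = sqrt(1/734 - 602467) = sqrt(-442210777/734) = I*sqrt(324582710318)/734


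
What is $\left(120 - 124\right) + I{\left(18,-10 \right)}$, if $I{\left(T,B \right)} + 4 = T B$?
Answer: $-188$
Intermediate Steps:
$I{\left(T,B \right)} = -4 + B T$ ($I{\left(T,B \right)} = -4 + T B = -4 + B T$)
$\left(120 - 124\right) + I{\left(18,-10 \right)} = \left(120 - 124\right) - 184 = -4 - 184 = -188$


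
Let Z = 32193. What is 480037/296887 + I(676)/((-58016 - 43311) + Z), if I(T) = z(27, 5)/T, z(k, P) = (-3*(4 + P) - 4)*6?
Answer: 11217192360295/6937445220004 ≈ 1.6169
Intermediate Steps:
z(k, P) = -96 - 18*P (z(k, P) = ((-12 - 3*P) - 4)*6 = (-16 - 3*P)*6 = -96 - 18*P)
I(T) = -186/T (I(T) = (-96 - 18*5)/T = (-96 - 90)/T = -186/T)
480037/296887 + I(676)/((-58016 - 43311) + Z) = 480037/296887 + (-186/676)/((-58016 - 43311) + 32193) = 480037*(1/296887) + (-186*1/676)/(-101327 + 32193) = 480037/296887 - 93/338/(-69134) = 480037/296887 - 93/338*(-1/69134) = 480037/296887 + 93/23367292 = 11217192360295/6937445220004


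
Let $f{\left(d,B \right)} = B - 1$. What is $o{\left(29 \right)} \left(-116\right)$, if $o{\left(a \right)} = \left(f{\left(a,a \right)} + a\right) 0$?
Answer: $0$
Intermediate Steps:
$f{\left(d,B \right)} = -1 + B$ ($f{\left(d,B \right)} = B - 1 = -1 + B$)
$o{\left(a \right)} = 0$ ($o{\left(a \right)} = \left(\left(-1 + a\right) + a\right) 0 = \left(-1 + 2 a\right) 0 = 0$)
$o{\left(29 \right)} \left(-116\right) = 0 \left(-116\right) = 0$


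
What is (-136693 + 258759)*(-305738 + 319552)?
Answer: 1686219724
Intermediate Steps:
(-136693 + 258759)*(-305738 + 319552) = 122066*13814 = 1686219724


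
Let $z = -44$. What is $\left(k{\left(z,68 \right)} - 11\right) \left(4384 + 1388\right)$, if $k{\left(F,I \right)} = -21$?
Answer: $-184704$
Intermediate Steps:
$\left(k{\left(z,68 \right)} - 11\right) \left(4384 + 1388\right) = \left(-21 - 11\right) \left(4384 + 1388\right) = \left(-32\right) 5772 = -184704$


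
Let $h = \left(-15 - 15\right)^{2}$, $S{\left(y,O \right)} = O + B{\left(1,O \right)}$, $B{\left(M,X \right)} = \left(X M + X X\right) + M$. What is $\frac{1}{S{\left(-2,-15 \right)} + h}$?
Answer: $\frac{1}{1096} \approx 0.00091241$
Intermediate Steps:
$B{\left(M,X \right)} = M + X^{2} + M X$ ($B{\left(M,X \right)} = \left(M X + X^{2}\right) + M = \left(X^{2} + M X\right) + M = M + X^{2} + M X$)
$S{\left(y,O \right)} = 1 + O^{2} + 2 O$ ($S{\left(y,O \right)} = O + \left(1 + O^{2} + 1 O\right) = O + \left(1 + O^{2} + O\right) = O + \left(1 + O + O^{2}\right) = 1 + O^{2} + 2 O$)
$h = 900$ ($h = \left(-30\right)^{2} = 900$)
$\frac{1}{S{\left(-2,-15 \right)} + h} = \frac{1}{\left(1 + \left(-15\right)^{2} + 2 \left(-15\right)\right) + 900} = \frac{1}{\left(1 + 225 - 30\right) + 900} = \frac{1}{196 + 900} = \frac{1}{1096}$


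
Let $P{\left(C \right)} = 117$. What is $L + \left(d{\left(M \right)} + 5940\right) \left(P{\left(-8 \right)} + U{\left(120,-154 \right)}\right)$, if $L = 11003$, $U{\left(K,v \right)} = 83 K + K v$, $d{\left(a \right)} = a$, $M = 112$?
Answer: $-50843953$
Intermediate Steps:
$L + \left(d{\left(M \right)} + 5940\right) \left(P{\left(-8 \right)} + U{\left(120,-154 \right)}\right) = 11003 + \left(112 + 5940\right) \left(117 + 120 \left(83 - 154\right)\right) = 11003 + 6052 \left(117 + 120 \left(-71\right)\right) = 11003 + 6052 \left(117 - 8520\right) = 11003 + 6052 \left(-8403\right) = 11003 - 50854956 = -50843953$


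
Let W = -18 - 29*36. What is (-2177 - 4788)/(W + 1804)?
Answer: -995/106 ≈ -9.3868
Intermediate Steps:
W = -1062 (W = -18 - 1044 = -1062)
(-2177 - 4788)/(W + 1804) = (-2177 - 4788)/(-1062 + 1804) = -6965/742 = -6965*1/742 = -995/106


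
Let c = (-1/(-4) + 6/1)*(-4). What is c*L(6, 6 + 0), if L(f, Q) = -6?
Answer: 150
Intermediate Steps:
c = -25 (c = (-1*(-¼) + 6*1)*(-4) = (¼ + 6)*(-4) = (25/4)*(-4) = -25)
c*L(6, 6 + 0) = -25*(-6) = 150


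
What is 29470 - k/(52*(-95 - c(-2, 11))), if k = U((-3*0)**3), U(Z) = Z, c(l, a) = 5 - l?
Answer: 29470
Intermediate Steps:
k = 0 (k = (-3*0)**3 = 0**3 = 0)
29470 - k/(52*(-95 - c(-2, 11))) = 29470 - 0/(52*(-95 - (5 - 1*(-2)))) = 29470 - 0/(52*(-95 - (5 + 2))) = 29470 - 0/(52*(-95 - 1*7)) = 29470 - 0/(52*(-95 - 7)) = 29470 - 0/(52*(-102)) = 29470 - 0/(-5304) = 29470 - 0*(-1)/5304 = 29470 - 1*0 = 29470 + 0 = 29470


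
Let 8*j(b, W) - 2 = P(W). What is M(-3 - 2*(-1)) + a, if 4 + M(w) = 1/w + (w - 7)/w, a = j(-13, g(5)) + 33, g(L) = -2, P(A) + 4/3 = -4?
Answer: 427/12 ≈ 35.583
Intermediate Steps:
P(A) = -16/3 (P(A) = -4/3 - 4 = -16/3)
j(b, W) = -5/12 (j(b, W) = 1/4 + (1/8)*(-16/3) = 1/4 - 2/3 = -5/12)
a = 391/12 (a = -5/12 + 33 = 391/12 ≈ 32.583)
M(w) = -4 + 1/w + (-7 + w)/w (M(w) = -4 + (1/w + (w - 7)/w) = -4 + (1/w + (-7 + w)/w) = -4 + 1/w + (-7 + w)/w)
M(-3 - 2*(-1)) + a = (-3 - 6/(-3 - 2*(-1))) + 391/12 = (-3 - 6/(-3 + 2)) + 391/12 = (-3 - 6/(-1)) + 391/12 = (-3 - 6*(-1)) + 391/12 = (-3 + 6) + 391/12 = 3 + 391/12 = 427/12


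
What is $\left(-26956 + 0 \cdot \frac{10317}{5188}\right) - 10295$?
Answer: $-37251$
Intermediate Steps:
$\left(-26956 + 0 \cdot \frac{10317}{5188}\right) - 10295 = \left(-26956 + 0\right) - 10295 = -26956 - 10295 = -37251$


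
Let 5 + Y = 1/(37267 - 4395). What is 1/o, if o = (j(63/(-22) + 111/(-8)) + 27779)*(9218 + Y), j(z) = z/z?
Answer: 8218/2103291423465 ≈ 3.9072e-9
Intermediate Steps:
j(z) = 1
Y = -164359/32872 (Y = -5 + 1/(37267 - 4395) = -5 + 1/32872 = -164359/32872 ≈ -5.0000)
o = 2103291423465/8218 (o = (1 + 27779)*(9218 - 164359/32872) = 27780*(302849737/32872) = 2103291423465/8218 ≈ 2.5594e+8)
1/o = 1/(2103291423465/8218) = 8218/2103291423465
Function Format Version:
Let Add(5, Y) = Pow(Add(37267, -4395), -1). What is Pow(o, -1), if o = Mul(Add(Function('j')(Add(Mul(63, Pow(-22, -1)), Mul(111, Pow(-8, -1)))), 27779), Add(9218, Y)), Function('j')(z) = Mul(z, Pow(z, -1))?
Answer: Rational(8218, 2103291423465) ≈ 3.9072e-9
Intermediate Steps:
Function('j')(z) = 1
Y = Rational(-164359, 32872) (Y = Add(-5, Pow(Add(37267, -4395), -1)) = Add(-5, Pow(32872, -1)) = Add(-5, Rational(1, 32872)) = Rational(-164359, 32872) ≈ -5.0000)
o = Rational(2103291423465, 8218) (o = Mul(Add(1, 27779), Add(9218, Rational(-164359, 32872))) = Mul(27780, Rational(302849737, 32872)) = Rational(2103291423465, 8218) ≈ 2.5594e+8)
Pow(o, -1) = Pow(Rational(2103291423465, 8218), -1) = Rational(8218, 2103291423465)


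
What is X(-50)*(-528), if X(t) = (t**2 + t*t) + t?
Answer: -2613600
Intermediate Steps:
X(t) = t + 2*t**2 (X(t) = (t**2 + t**2) + t = 2*t**2 + t = t + 2*t**2)
X(-50)*(-528) = -50*(1 + 2*(-50))*(-528) = -50*(1 - 100)*(-528) = -50*(-99)*(-528) = 4950*(-528) = -2613600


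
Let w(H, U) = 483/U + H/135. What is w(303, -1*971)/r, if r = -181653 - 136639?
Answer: -1468/267457095 ≈ -5.4887e-6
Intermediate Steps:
w(H, U) = 483/U + H/135 (w(H, U) = 483/U + H*(1/135) = 483/U + H/135)
r = -318292
w(303, -1*971)/r = (483/((-1*971)) + (1/135)*303)/(-318292) = (483/(-971) + 101/45)*(-1/318292) = (483*(-1/971) + 101/45)*(-1/318292) = (-483/971 + 101/45)*(-1/318292) = (76336/43695)*(-1/318292) = -1468/267457095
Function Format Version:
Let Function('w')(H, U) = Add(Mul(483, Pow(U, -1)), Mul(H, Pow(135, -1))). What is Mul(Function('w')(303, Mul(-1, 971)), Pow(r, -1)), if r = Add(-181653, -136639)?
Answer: Rational(-1468, 267457095) ≈ -5.4887e-6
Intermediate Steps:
Function('w')(H, U) = Add(Mul(483, Pow(U, -1)), Mul(Rational(1, 135), H)) (Function('w')(H, U) = Add(Mul(483, Pow(U, -1)), Mul(H, Rational(1, 135))) = Add(Mul(483, Pow(U, -1)), Mul(Rational(1, 135), H)))
r = -318292
Mul(Function('w')(303, Mul(-1, 971)), Pow(r, -1)) = Mul(Add(Mul(483, Pow(Mul(-1, 971), -1)), Mul(Rational(1, 135), 303)), Pow(-318292, -1)) = Mul(Add(Mul(483, Pow(-971, -1)), Rational(101, 45)), Rational(-1, 318292)) = Mul(Add(Mul(483, Rational(-1, 971)), Rational(101, 45)), Rational(-1, 318292)) = Mul(Add(Rational(-483, 971), Rational(101, 45)), Rational(-1, 318292)) = Mul(Rational(76336, 43695), Rational(-1, 318292)) = Rational(-1468, 267457095)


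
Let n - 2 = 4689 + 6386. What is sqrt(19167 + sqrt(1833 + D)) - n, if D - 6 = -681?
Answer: -11077 + sqrt(19167 + sqrt(1158)) ≈ -10938.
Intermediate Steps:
D = -675 (D = 6 - 681 = -675)
n = 11077 (n = 2 + (4689 + 6386) = 2 + 11075 = 11077)
sqrt(19167 + sqrt(1833 + D)) - n = sqrt(19167 + sqrt(1833 - 675)) - 1*11077 = sqrt(19167 + sqrt(1158)) - 11077 = -11077 + sqrt(19167 + sqrt(1158))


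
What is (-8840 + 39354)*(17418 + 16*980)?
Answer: 1009952372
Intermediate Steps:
(-8840 + 39354)*(17418 + 16*980) = 30514*(17418 + 15680) = 30514*33098 = 1009952372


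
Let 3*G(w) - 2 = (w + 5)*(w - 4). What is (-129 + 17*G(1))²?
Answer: 434281/9 ≈ 48253.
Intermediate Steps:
G(w) = ⅔ + (-4 + w)*(5 + w)/3 (G(w) = ⅔ + ((w + 5)*(w - 4))/3 = ⅔ + ((5 + w)*(-4 + w))/3 = ⅔ + ((-4 + w)*(5 + w))/3 = ⅔ + (-4 + w)*(5 + w)/3)
(-129 + 17*G(1))² = (-129 + 17*(-6 + (⅓)*1 + (⅓)*1²))² = (-129 + 17*(-6 + ⅓ + (⅓)*1))² = (-129 + 17*(-6 + ⅓ + ⅓))² = (-129 + 17*(-16/3))² = (-129 - 272/3)² = (-659/3)² = 434281/9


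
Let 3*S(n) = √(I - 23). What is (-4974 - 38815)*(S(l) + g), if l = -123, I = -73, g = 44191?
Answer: -1935079699 - 175156*I*√6/3 ≈ -1.9351e+9 - 1.4301e+5*I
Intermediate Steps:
S(n) = 4*I*√6/3 (S(n) = √(-73 - 23)/3 = √(-96)/3 = (4*I*√6)/3 = 4*I*√6/3)
(-4974 - 38815)*(S(l) + g) = (-4974 - 38815)*(4*I*√6/3 + 44191) = -43789*(44191 + 4*I*√6/3) = -1935079699 - 175156*I*√6/3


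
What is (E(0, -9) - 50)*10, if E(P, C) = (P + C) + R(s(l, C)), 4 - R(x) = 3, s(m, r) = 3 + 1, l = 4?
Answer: -580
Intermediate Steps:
s(m, r) = 4
R(x) = 1 (R(x) = 4 - 1*3 = 4 - 3 = 1)
E(P, C) = 1 + C + P (E(P, C) = (P + C) + 1 = (C + P) + 1 = 1 + C + P)
(E(0, -9) - 50)*10 = ((1 - 9 + 0) - 50)*10 = (-8 - 50)*10 = -58*10 = -580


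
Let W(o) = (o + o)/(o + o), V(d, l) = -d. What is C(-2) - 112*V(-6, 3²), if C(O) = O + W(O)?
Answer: -673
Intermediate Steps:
W(o) = 1 (W(o) = (2*o)/((2*o)) = (2*o)*(1/(2*o)) = 1)
C(O) = 1 + O (C(O) = O + 1 = 1 + O)
C(-2) - 112*V(-6, 3²) = (1 - 2) - (-112)*(-6) = -1 - 112*6 = -1 - 672 = -673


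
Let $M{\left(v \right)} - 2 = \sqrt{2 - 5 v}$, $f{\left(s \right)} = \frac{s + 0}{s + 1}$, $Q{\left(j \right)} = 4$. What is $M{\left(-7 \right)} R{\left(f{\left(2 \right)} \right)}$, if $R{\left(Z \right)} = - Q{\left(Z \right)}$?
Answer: $-8 - 4 \sqrt{37} \approx -32.331$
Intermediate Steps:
$f{\left(s \right)} = \frac{s}{1 + s}$
$M{\left(v \right)} = 2 + \sqrt{2 - 5 v}$
$R{\left(Z \right)} = -4$ ($R{\left(Z \right)} = \left(-1\right) 4 = -4$)
$M{\left(-7 \right)} R{\left(f{\left(2 \right)} \right)} = \left(2 + \sqrt{2 - -35}\right) \left(-4\right) = \left(2 + \sqrt{2 + 35}\right) \left(-4\right) = \left(2 + \sqrt{37}\right) \left(-4\right) = -8 - 4 \sqrt{37}$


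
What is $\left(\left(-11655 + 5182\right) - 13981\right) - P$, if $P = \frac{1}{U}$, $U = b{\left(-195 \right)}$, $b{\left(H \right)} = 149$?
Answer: $- \frac{3047647}{149} \approx -20454.0$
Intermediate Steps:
$U = 149$
$P = \frac{1}{149} \approx 0.0067114$
$\left(\left(-11655 + 5182\right) - 13981\right) - P = \left(\left(-11655 + 5182\right) - 13981\right) - \frac{1}{149} = \left(-6473 - 13981\right) - \frac{1}{149} = -20454 - \frac{1}{149} = - \frac{3047647}{149}$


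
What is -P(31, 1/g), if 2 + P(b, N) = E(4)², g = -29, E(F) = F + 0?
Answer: -14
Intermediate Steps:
E(F) = F
P(b, N) = 14 (P(b, N) = -2 + 4² = -2 + 16 = 14)
-P(31, 1/g) = -1*14 = -14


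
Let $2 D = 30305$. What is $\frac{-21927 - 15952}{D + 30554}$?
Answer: $- \frac{75758}{91413} \approx -0.82874$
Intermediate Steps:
$D = \frac{30305}{2}$ ($D = \frac{1}{2} \cdot 30305 = \frac{30305}{2} \approx 15153.0$)
$\frac{-21927 - 15952}{D + 30554} = \frac{-21927 - 15952}{\frac{30305}{2} + 30554} = - \frac{37879}{\frac{91413}{2}} = \left(-37879\right) \frac{2}{91413} = - \frac{75758}{91413}$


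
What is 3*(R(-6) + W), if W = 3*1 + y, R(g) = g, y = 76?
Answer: 219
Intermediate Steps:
W = 79 (W = 3*1 + 76 = 3 + 76 = 79)
3*(R(-6) + W) = 3*(-6 + 79) = 3*73 = 219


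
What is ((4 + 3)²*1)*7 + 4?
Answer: 347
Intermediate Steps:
((4 + 3)²*1)*7 + 4 = (7²*1)*7 + 4 = (49*1)*7 + 4 = 49*7 + 4 = 343 + 4 = 347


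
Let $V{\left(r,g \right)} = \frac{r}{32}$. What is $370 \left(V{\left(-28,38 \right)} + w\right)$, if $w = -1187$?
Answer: $- \frac{1758055}{4} \approx -4.3951 \cdot 10^{5}$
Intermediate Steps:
$V{\left(r,g \right)} = \frac{r}{32}$ ($V{\left(r,g \right)} = r \frac{1}{32} = \frac{r}{32}$)
$370 \left(V{\left(-28,38 \right)} + w\right) = 370 \left(\frac{1}{32} \left(-28\right) - 1187\right) = 370 \left(- \frac{7}{8} - 1187\right) = 370 \left(- \frac{9503}{8}\right) = - \frac{1758055}{4}$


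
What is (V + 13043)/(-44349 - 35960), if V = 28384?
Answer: -41427/80309 ≈ -0.51585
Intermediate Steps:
(V + 13043)/(-44349 - 35960) = (28384 + 13043)/(-44349 - 35960) = 41427/(-80309) = 41427*(-1/80309) = -41427/80309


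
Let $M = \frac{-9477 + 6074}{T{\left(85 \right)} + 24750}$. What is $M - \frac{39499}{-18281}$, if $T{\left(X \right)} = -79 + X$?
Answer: $\frac{915627001}{452564436} \approx 2.0232$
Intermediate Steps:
$M = - \frac{3403}{24756}$ ($M = \frac{-9477 + 6074}{\left(-79 + 85\right) + 24750} = - \frac{3403}{6 + 24750} = - \frac{3403}{24756} \approx -0.13746$)
$M - \frac{39499}{-18281} = - \frac{3403}{24756} - \frac{39499}{-18281} = - \frac{3403}{24756} - 39499 \left(- \frac{1}{18281}\right) = - \frac{3403}{24756} - - \frac{39499}{18281} = - \frac{3403}{24756} + \frac{39499}{18281} = \frac{915627001}{452564436}$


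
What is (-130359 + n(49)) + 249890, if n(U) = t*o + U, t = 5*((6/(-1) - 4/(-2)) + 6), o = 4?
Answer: 119620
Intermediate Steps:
t = 10 (t = 5*((6*(-1) - 4*(-1/2)) + 6) = 5*((-6 + 2) + 6) = 5*(-4 + 6) = 5*2 = 10)
n(U) = 40 + U (n(U) = 10*4 + U = 40 + U)
(-130359 + n(49)) + 249890 = (-130359 + (40 + 49)) + 249890 = (-130359 + 89) + 249890 = -130270 + 249890 = 119620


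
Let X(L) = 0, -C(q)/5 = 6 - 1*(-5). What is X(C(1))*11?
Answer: 0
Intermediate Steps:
C(q) = -55 (C(q) = -5*(6 - 1*(-5)) = -5*(6 + 5) = -5*11 = -55)
X(C(1))*11 = 0*11 = 0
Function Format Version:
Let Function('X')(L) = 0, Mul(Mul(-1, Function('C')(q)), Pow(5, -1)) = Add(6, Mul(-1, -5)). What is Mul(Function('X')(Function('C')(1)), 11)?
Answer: 0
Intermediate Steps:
Function('C')(q) = -55 (Function('C')(q) = Mul(-5, Add(6, Mul(-1, -5))) = Mul(-5, Add(6, 5)) = Mul(-5, 11) = -55)
Mul(Function('X')(Function('C')(1)), 11) = Mul(0, 11) = 0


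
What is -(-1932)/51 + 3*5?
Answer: 899/17 ≈ 52.882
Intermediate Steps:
-(-1932)/51 + 3*5 = -(-1932)/51 + 15 = -42*(-46/51) + 15 = 644/17 + 15 = 899/17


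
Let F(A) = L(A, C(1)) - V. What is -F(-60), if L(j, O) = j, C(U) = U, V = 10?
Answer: 70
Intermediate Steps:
F(A) = -10 + A (F(A) = A - 1*10 = A - 10 = -10 + A)
-F(-60) = -(-10 - 60) = -1*(-70) = 70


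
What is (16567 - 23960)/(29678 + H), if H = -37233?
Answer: 7393/7555 ≈ 0.97856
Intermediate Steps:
(16567 - 23960)/(29678 + H) = (16567 - 23960)/(29678 - 37233) = -7393/(-7555) = -7393*(-1/7555) = 7393/7555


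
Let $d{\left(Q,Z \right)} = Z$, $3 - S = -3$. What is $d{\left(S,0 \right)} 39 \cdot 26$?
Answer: $0$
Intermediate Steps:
$S = 6$ ($S = 3 - -3 = 3 + 3 = 6$)
$d{\left(S,0 \right)} 39 \cdot 26 = 0 \cdot 39 \cdot 26 = 0 \cdot 26 = 0$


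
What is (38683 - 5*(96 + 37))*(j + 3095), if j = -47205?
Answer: -1676973980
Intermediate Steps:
(38683 - 5*(96 + 37))*(j + 3095) = (38683 - 5*(96 + 37))*(-47205 + 3095) = (38683 - 5*133)*(-44110) = (38683 - 665)*(-44110) = 38018*(-44110) = -1676973980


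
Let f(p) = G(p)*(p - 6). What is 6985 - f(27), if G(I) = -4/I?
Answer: 62893/9 ≈ 6988.1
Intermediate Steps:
f(p) = -4*(-6 + p)/p (f(p) = (-4/p)*(p - 6) = (-4/p)*(-6 + p) = -4*(-6 + p)/p)
6985 - f(27) = 6985 - (-4 + 24/27) = 6985 - (-4 + 24*(1/27)) = 6985 - (-4 + 8/9) = 6985 - 1*(-28/9) = 6985 + 28/9 = 62893/9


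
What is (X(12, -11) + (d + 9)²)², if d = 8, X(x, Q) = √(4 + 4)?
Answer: 83529 + 1156*√2 ≈ 85164.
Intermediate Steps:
X(x, Q) = 2*√2 (X(x, Q) = √8 = 2*√2)
(X(12, -11) + (d + 9)²)² = (2*√2 + (8 + 9)²)² = (2*√2 + 17²)² = (2*√2 + 289)² = (289 + 2*√2)²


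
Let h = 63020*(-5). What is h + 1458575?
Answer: 1143475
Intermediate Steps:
h = -315100
h + 1458575 = -315100 + 1458575 = 1143475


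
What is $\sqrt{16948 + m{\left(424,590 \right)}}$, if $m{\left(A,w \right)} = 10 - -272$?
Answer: $\sqrt{17230} \approx 131.26$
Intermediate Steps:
$m{\left(A,w \right)} = 282$ ($m{\left(A,w \right)} = 10 + 272 = 282$)
$\sqrt{16948 + m{\left(424,590 \right)}} = \sqrt{16948 + 282} = \sqrt{17230}$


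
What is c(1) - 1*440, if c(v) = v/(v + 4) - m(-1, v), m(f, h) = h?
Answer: -2204/5 ≈ -440.80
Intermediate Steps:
c(v) = -v + v/(4 + v) (c(v) = v/(v + 4) - v = v/(4 + v) - v = -v + v/(4 + v))
c(1) - 1*440 = 1*(-3 - 1*1)/(4 + 1) - 1*440 = 1*(-3 - 1)/5 - 440 = 1*(⅕)*(-4) - 440 = -⅘ - 440 = -2204/5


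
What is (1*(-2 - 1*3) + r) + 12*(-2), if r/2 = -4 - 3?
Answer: -43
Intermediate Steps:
r = -14 (r = 2*(-4 - 3) = 2*(-7) = -14)
(1*(-2 - 1*3) + r) + 12*(-2) = (1*(-2 - 1*3) - 14) + 12*(-2) = (1*(-2 - 3) - 14) - 24 = (1*(-5) - 14) - 24 = (-5 - 14) - 24 = -19 - 24 = -43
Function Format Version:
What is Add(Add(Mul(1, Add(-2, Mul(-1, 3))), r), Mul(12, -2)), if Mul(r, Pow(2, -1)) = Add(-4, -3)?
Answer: -43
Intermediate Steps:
r = -14 (r = Mul(2, Add(-4, -3)) = Mul(2, -7) = -14)
Add(Add(Mul(1, Add(-2, Mul(-1, 3))), r), Mul(12, -2)) = Add(Add(Mul(1, Add(-2, Mul(-1, 3))), -14), Mul(12, -2)) = Add(Add(Mul(1, Add(-2, -3)), -14), -24) = Add(Add(Mul(1, -5), -14), -24) = Add(Add(-5, -14), -24) = Add(-19, -24) = -43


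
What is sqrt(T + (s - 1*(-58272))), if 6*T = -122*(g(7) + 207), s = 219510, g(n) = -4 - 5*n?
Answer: sqrt(274366) ≈ 523.80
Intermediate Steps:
T = -3416 (T = (-122*((-4 - 5*7) + 207))/6 = (-122*((-4 - 35) + 207))/6 = (-122*(-39 + 207))/6 = (-122*168)/6 = (1/6)*(-20496) = -3416)
sqrt(T + (s - 1*(-58272))) = sqrt(-3416 + (219510 - 1*(-58272))) = sqrt(-3416 + (219510 + 58272)) = sqrt(-3416 + 277782) = sqrt(274366)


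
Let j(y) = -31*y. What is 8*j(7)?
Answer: -1736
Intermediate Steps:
8*j(7) = 8*(-31*7) = 8*(-217) = -1736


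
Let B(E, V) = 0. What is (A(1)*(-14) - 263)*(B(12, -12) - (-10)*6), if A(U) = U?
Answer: -16620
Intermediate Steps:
(A(1)*(-14) - 263)*(B(12, -12) - (-10)*6) = (1*(-14) - 263)*(0 - (-10)*6) = (-14 - 263)*(0 - 1*(-60)) = -277*(0 + 60) = -277*60 = -16620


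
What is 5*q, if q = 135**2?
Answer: 91125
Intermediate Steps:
q = 18225
5*q = 5*18225 = 91125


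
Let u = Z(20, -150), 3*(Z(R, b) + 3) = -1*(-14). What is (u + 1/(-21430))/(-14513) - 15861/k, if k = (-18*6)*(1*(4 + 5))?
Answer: 822158639227/50384201580 ≈ 16.318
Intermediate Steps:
Z(R, b) = 5/3 (Z(R, b) = -3 + (-1*(-14))/3 = -3 + (1/3)*14 = -3 + 14/3 = 5/3)
u = 5/3 ≈ 1.6667
k = -972 (k = -108*9 = -972)
(u + 1/(-21430))/(-14513) - 15861/k = (5/3 + 1/(-21430))/(-14513) - 15861/(-972) = (5/3 - 1/21430)*(-1/14513) - 15861*(-1/972) = (107147/64290)*(-1/14513) + 5287/324 = -107147/933040770 + 5287/324 = 822158639227/50384201580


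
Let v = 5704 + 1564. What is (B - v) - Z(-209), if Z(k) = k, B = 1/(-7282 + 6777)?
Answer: -3564796/505 ≈ -7059.0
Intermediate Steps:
B = -1/505 (B = 1/(-505) = -1/505 ≈ -0.0019802)
v = 7268
(B - v) - Z(-209) = (-1/505 - 1*7268) - 1*(-209) = (-1/505 - 7268) + 209 = -3670341/505 + 209 = -3564796/505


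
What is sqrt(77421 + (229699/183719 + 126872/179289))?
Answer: sqrt(9333460319011272824302010)/10979598597 ≈ 278.25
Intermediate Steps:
sqrt(77421 + (229699/183719 + 126872/179289)) = sqrt(77421 + 64491300979/32938795791) = sqrt(2550219000235990/32938795791) = sqrt(9333460319011272824302010)/10979598597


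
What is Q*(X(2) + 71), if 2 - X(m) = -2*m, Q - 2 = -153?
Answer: -11627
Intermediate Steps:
Q = -151 (Q = 2 - 153 = -151)
X(m) = 2 + 2*m (X(m) = 2 - (-2)*m = 2 + 2*m)
Q*(X(2) + 71) = -151*((2 + 2*2) + 71) = -151*((2 + 4) + 71) = -151*(6 + 71) = -151*77 = -11627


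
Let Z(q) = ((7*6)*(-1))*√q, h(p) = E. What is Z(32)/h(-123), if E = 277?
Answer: -168*√2/277 ≈ -0.85772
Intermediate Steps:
h(p) = 277
Z(q) = -42*√q (Z(q) = (42*(-1))*√q = -42*√q)
Z(32)/h(-123) = -168*√2/277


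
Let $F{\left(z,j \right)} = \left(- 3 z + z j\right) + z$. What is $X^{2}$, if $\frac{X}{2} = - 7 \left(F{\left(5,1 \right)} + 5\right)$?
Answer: $0$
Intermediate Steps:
$F{\left(z,j \right)} = - 2 z + j z$ ($F{\left(z,j \right)} = \left(- 3 z + j z\right) + z = - 2 z + j z$)
$X = 0$ ($X = 2 \left(- 7 \left(5 \left(-2 + 1\right) + 5\right)\right) = 2 \left(- 7 \left(5 \left(-1\right) + 5\right)\right) = 2 \left(- 7 \left(-5 + 5\right)\right) = 2 \left(\left(-7\right) 0\right) = 2 \cdot 0 = 0$)
$X^{2} = 0^{2} = 0$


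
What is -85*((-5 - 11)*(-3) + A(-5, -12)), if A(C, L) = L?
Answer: -3060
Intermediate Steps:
-85*((-5 - 11)*(-3) + A(-5, -12)) = -85*((-5 - 11)*(-3) - 12) = -85*(-16*(-3) - 12) = -85*(48 - 12) = -85*36 = -3060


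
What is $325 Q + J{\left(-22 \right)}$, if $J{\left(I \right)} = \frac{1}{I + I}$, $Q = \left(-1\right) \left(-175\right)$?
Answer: $\frac{2502499}{44} \approx 56875.0$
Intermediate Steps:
$Q = 175$
$J{\left(I \right)} = \frac{1}{2 I}$
$325 Q + J{\left(-22 \right)} = 325 \cdot 175 + \frac{1}{2 \left(-22\right)} = 56875 + \frac{1}{2} \left(- \frac{1}{22}\right) = 56875 - \frac{1}{44} = \frac{2502499}{44}$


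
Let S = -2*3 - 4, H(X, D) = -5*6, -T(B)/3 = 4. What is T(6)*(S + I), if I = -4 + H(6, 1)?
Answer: 528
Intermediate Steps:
T(B) = -12 (T(B) = -3*4 = -12)
H(X, D) = -30
I = -34 (I = -4 - 30 = -34)
S = -10 (S = -6 - 4 = -10)
T(6)*(S + I) = -12*(-10 - 34) = -12*(-44) = 528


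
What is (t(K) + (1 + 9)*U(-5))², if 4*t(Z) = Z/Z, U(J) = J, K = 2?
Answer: 39601/16 ≈ 2475.1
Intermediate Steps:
t(Z) = ¼ (t(Z) = (Z/Z)/4 = (¼)*1 = ¼)
(t(K) + (1 + 9)*U(-5))² = (¼ + (1 + 9)*(-5))² = (¼ + 10*(-5))² = (¼ - 50)² = (-199/4)² = 39601/16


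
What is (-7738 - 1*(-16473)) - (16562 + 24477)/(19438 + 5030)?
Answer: 213686941/24468 ≈ 8733.3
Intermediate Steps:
(-7738 - 1*(-16473)) - (16562 + 24477)/(19438 + 5030) = (-7738 + 16473) - 41039/24468 = 8735 - 41039/24468 = 213686941/24468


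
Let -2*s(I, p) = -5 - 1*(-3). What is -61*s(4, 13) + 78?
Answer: 17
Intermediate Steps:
s(I, p) = 1 (s(I, p) = -(-5 - 1*(-3))/2 = -(-5 + 3)/2 = -1/2*(-2) = 1)
-61*s(4, 13) + 78 = -61*1 + 78 = -61 + 78 = 17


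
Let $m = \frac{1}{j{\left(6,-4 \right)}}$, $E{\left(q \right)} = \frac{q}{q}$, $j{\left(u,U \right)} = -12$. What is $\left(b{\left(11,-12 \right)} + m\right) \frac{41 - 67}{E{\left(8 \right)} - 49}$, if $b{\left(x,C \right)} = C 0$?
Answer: $- \frac{13}{288} \approx -0.045139$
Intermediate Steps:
$E{\left(q \right)} = 1$
$b{\left(x,C \right)} = 0$
$m = - \frac{1}{12}$ ($m = \frac{1}{-12} = - \frac{1}{12} \approx -0.083333$)
$\left(b{\left(11,-12 \right)} + m\right) \frac{41 - 67}{E{\left(8 \right)} - 49} = \left(0 - \frac{1}{12}\right) \frac{41 - 67}{1 - 49} = - \frac{\left(-26\right) \frac{1}{-48}}{12} = - \frac{\left(-26\right) \left(- \frac{1}{48}\right)}{12} = \left(- \frac{1}{12}\right) \frac{13}{24} = - \frac{13}{288}$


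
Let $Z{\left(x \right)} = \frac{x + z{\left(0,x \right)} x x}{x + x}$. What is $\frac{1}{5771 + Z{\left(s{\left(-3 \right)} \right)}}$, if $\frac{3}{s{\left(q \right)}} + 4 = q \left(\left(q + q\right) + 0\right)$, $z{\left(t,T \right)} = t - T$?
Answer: $\frac{392}{2262419} \approx 0.00017327$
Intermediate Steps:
$s{\left(q \right)} = \frac{3}{-4 + 2 q^{2}}$ ($s{\left(q \right)} = \frac{3}{-4 + q \left(\left(q + q\right) + 0\right)} = \frac{3}{-4 + q \left(2 q + 0\right)} = \frac{3}{-4 + q 2 q} = \frac{3}{-4 + 2 q^{2}}$)
$Z{\left(x \right)} = \frac{x - x^{3}}{2 x}$ ($Z{\left(x \right)} = \frac{x + \left(0 - x\right) x x}{x + x} = \frac{x + - x x x}{2 x} = \left(x + - x^{2} x\right) \frac{1}{2 x} = \left(x - x^{3}\right) \frac{1}{2 x} = \frac{x - x^{3}}{2 x}$)
$\frac{1}{5771 + Z{\left(s{\left(-3 \right)} \right)}} = \frac{1}{5771 + \left(\frac{1}{2} - \frac{\left(\frac{3}{2 \left(-2 + \left(-3\right)^{2}\right)}\right)^{2}}{2}\right)} = \frac{1}{5771 + \left(\frac{1}{2} - \frac{\left(\frac{3}{2 \left(-2 + 9\right)}\right)^{2}}{2}\right)} = \frac{1}{5771 + \left(\frac{1}{2} - \frac{\left(\frac{3}{2 \cdot 7}\right)^{2}}{2}\right)} = \frac{1}{5771 + \left(\frac{1}{2} - \frac{\left(\frac{3}{2} \cdot \frac{1}{7}\right)^{2}}{2}\right)} = \frac{1}{5771 + \left(\frac{1}{2} - \frac{\left(\frac{3}{14}\right)^{2}}{2}\right)} = \frac{1}{5771 + \left(\frac{1}{2} - \frac{9}{392}\right)} = \frac{1}{5771 + \frac{187}{392}} = \frac{1}{\frac{2262419}{392}} = \frac{392}{2262419}$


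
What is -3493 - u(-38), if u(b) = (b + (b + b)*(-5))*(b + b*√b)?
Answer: 9503 + 12996*I*√38 ≈ 9503.0 + 80113.0*I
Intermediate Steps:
u(b) = -9*b*(b + b^(3/2)) (u(b) = (b + (2*b)*(-5))*(b + b^(3/2)) = (b - 10*b)*(b + b^(3/2)) = (-9*b)*(b + b^(3/2)) = -9*b*(b + b^(3/2)))
-3493 - u(-38) = -3493 - (-9*(-38)² - 12996*I*√38) = -3493 - (-9*1444 - 12996*I*√38) = -3493 - (-12996 - 12996*I*√38) = -3493 + (12996 + 12996*I*√38) = 9503 + 12996*I*√38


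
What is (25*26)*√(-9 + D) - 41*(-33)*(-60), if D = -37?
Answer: -81180 + 650*I*√46 ≈ -81180.0 + 4408.5*I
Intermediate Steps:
(25*26)*√(-9 + D) - 41*(-33)*(-60) = (25*26)*√(-9 - 37) - 41*(-33)*(-60) = 650*√(-46) - (-1353)*(-60) = 650*(I*√46) - 1*81180 = 650*I*√46 - 81180 = -81180 + 650*I*√46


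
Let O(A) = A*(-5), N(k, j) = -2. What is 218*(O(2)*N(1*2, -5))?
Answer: 4360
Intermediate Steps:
O(A) = -5*A
218*(O(2)*N(1*2, -5)) = 218*(-5*2*(-2)) = 218*(-10*(-2)) = 218*20 = 4360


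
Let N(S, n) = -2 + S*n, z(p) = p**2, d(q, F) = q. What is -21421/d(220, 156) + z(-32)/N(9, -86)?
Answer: -2105997/21340 ≈ -98.688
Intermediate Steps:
-21421/d(220, 156) + z(-32)/N(9, -86) = -21421/220 + (-32)**2/(-2 + 9*(-86)) = -21421*1/220 + 1024/(-2 - 774) = -21421/220 + 1024/(-776) = -21421/220 + 1024*(-1/776) = -21421/220 - 128/97 = -2105997/21340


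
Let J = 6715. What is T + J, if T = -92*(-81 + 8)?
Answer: 13431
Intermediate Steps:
T = 6716 (T = -92*(-73) = 6716)
T + J = 6716 + 6715 = 13431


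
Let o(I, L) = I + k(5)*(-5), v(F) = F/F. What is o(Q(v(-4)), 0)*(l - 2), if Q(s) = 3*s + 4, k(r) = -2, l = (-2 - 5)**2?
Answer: 799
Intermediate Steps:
l = 49 (l = (-7)**2 = 49)
v(F) = 1
Q(s) = 4 + 3*s
o(I, L) = 10 + I (o(I, L) = I - 2*(-5) = I + 10 = 10 + I)
o(Q(v(-4)), 0)*(l - 2) = (10 + (4 + 3*1))*(49 - 2) = (10 + (4 + 3))*47 = (10 + 7)*47 = 17*47 = 799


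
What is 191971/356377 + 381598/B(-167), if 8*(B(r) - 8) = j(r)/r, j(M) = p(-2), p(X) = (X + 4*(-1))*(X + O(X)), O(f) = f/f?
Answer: 1853962910511/38845093 ≈ 47727.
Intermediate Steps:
O(f) = 1
p(X) = (1 + X)*(-4 + X) (p(X) = (X + 4*(-1))*(X + 1) = (X - 4)*(1 + X) = (-4 + X)*(1 + X) = (1 + X)*(-4 + X))
j(M) = 6 (j(M) = -4 + (-2)**2 - 3*(-2) = -4 + 4 + 6 = 6)
B(r) = 8 + 3/(4*r) (B(r) = 8 + (6/r)/8 = 8 + 3/(4*r))
191971/356377 + 381598/B(-167) = 191971/356377 + 381598/(8 + (3/4)/(-167)) = 191971*(1/356377) + 381598/(8 + (3/4)*(-1/167)) = 191971/356377 + 381598/(8 - 3/668) = 191971/356377 + 381598/(5341/668) = 191971/356377 + 381598*(668/5341) = 191971/356377 + 36415352/763 = 1853962910511/38845093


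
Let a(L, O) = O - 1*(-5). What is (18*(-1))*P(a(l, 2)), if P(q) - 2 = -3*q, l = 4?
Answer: 342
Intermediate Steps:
a(L, O) = 5 + O (a(L, O) = O + 5 = 5 + O)
P(q) = 2 - 3*q
(18*(-1))*P(a(l, 2)) = (18*(-1))*(2 - 3*(5 + 2)) = -18*(2 - 3*7) = -18*(2 - 21) = -18*(-19) = 342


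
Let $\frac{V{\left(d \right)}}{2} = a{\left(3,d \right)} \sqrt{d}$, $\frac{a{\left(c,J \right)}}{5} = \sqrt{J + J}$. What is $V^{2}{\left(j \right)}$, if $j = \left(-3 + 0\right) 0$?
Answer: $0$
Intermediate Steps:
$j = 0$ ($j = \left(-3\right) 0 = 0$)
$a{\left(c,J \right)} = 5 \sqrt{2} \sqrt{J}$ ($a{\left(c,J \right)} = 5 \sqrt{J + J} = 5 \sqrt{2 J} = 5 \sqrt{2} \sqrt{J}$)
$V{\left(d \right)} = 10 d \sqrt{2}$ ($V{\left(d \right)} = 2 \cdot 5 \sqrt{2} \sqrt{d} \sqrt{d} = 2 \cdot 5 d \sqrt{2} = 10 d \sqrt{2}$)
$V^{2}{\left(j \right)} = \left(10 \cdot 0 \sqrt{2}\right)^{2} = 0^{2} = 0$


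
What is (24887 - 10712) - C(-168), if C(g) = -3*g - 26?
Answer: 13697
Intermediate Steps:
C(g) = -26 - 3*g
(24887 - 10712) - C(-168) = (24887 - 10712) - (-26 - 3*(-168)) = 14175 - (-26 + 504) = 14175 - 1*478 = 14175 - 478 = 13697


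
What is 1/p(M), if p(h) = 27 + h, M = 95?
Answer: 1/122 ≈ 0.0081967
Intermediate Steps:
1/p(M) = 1/(27 + 95) = 1/122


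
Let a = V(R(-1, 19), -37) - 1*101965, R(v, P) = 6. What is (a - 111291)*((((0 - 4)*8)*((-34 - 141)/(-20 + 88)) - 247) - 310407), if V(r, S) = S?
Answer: 1126126891374/17 ≈ 6.6243e+10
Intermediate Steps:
a = -102002 (a = -37 - 1*101965 = -37 - 101965 = -102002)
(a - 111291)*((((0 - 4)*8)*((-34 - 141)/(-20 + 88)) - 247) - 310407) = (-102002 - 111291)*((((0 - 4)*8)*((-34 - 141)/(-20 + 88)) - 247) - 310407) = -213293*(((-4*8)*(-175/68) - 247) - 310407) = -213293*((-(-5600)/68 - 247) - 310407) = -213293*((-32*(-175/68) - 247) - 310407) = -213293*((1400/17 - 247) - 310407) = -213293*(-2799/17 - 310407) = -213293*(-5279718/17) = 1126126891374/17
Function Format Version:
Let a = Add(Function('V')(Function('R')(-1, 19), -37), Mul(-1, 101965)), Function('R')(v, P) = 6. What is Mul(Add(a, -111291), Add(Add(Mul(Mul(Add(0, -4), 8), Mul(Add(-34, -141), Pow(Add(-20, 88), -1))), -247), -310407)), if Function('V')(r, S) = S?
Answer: Rational(1126126891374, 17) ≈ 6.6243e+10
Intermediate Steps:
a = -102002 (a = Add(-37, Mul(-1, 101965)) = Add(-37, -101965) = -102002)
Mul(Add(a, -111291), Add(Add(Mul(Mul(Add(0, -4), 8), Mul(Add(-34, -141), Pow(Add(-20, 88), -1))), -247), -310407)) = Mul(Add(-102002, -111291), Add(Add(Mul(Mul(Add(0, -4), 8), Mul(Add(-34, -141), Pow(Add(-20, 88), -1))), -247), -310407)) = Mul(-213293, Add(Add(Mul(Mul(-4, 8), Mul(-175, Pow(68, -1))), -247), -310407)) = Mul(-213293, Add(Add(Mul(-32, Mul(-175, Rational(1, 68))), -247), -310407)) = Mul(-213293, Add(Add(Mul(-32, Rational(-175, 68)), -247), -310407)) = Mul(-213293, Add(Add(Rational(1400, 17), -247), -310407)) = Mul(-213293, Add(Rational(-2799, 17), -310407)) = Mul(-213293, Rational(-5279718, 17)) = Rational(1126126891374, 17)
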